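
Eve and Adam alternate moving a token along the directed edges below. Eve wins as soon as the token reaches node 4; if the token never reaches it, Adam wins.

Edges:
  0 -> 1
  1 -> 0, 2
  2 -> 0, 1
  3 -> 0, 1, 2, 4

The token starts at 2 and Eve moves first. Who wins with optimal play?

Track states (vertex, player-to-move).
A0 = {(4,Eve), (4,Adam)}
A1: add {(3,Eve)}.
A2 = A1; e.g. (0,Eve) stays out. (2,Eve) never enters ⇒ Adam avoids the target.

Adam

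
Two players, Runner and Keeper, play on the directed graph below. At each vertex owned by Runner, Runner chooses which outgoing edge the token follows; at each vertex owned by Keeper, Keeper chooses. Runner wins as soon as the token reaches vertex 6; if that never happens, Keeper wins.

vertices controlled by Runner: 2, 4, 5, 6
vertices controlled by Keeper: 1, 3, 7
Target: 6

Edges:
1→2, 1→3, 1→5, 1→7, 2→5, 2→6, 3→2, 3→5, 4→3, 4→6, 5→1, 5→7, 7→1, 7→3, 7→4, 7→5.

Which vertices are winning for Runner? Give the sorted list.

2, 4, 6

A0 = {6}
A1: add {2, 4} — 2 (Runner) has 2→6; 4 (Runner) has 4→6.
A2 = A1; e.g. 1 (Keeper) can still go to 3. Fixed point.
Runner's winning region = {2, 4, 6}.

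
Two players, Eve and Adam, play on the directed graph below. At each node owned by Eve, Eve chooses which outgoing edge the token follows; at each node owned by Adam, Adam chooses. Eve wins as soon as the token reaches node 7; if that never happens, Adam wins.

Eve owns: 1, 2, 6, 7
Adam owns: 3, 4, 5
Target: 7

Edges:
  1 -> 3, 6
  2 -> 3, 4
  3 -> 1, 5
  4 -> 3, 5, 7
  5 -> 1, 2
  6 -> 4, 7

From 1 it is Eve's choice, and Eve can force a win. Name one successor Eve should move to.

6

A0 = {7}
A1: add {6} — 6 (Eve) has 6→7.
A2: add {1} — 1 (Eve) has 1→6.
A3 = A2; e.g. 2 (Eve) has no edge into A2. Fixed point.
From 1, successor 6 is in the attractor (rank 1); the other successor 3 is not.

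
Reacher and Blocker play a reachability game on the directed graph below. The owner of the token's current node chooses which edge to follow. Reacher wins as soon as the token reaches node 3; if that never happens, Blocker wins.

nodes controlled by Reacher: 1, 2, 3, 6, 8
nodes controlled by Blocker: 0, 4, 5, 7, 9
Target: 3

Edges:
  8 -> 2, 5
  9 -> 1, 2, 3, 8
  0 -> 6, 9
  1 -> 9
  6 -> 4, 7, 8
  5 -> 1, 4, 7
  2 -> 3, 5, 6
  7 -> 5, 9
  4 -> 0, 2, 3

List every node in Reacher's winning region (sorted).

A0 = {3}
A1: add {2} — 2 (Reacher) has 2→3.
A2: add {8} — 8 (Reacher) has 8→2.
A3: add {6} — 6 (Reacher) has 6→8.
A4 = A3; e.g. 0 (Blocker) can still go to 9. Fixed point.
Reacher's winning region = {2, 3, 6, 8}.

2, 3, 6, 8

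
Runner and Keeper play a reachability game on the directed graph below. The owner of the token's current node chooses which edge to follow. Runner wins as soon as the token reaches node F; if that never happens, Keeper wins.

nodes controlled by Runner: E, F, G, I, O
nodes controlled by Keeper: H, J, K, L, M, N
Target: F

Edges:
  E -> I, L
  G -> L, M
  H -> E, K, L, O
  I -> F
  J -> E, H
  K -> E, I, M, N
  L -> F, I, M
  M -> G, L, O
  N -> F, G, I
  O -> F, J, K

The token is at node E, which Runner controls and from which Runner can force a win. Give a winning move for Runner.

I

A0 = {F}
A1: add {I, O} — I (Runner) has I→F; O (Runner) has O→F.
A2: add {E} — E (Runner) has E→I.
A3 = A2; e.g. G (Runner) has no edge into A2. Fixed point.
From E, successor I is in the attractor (rank 1); the other successor L is not.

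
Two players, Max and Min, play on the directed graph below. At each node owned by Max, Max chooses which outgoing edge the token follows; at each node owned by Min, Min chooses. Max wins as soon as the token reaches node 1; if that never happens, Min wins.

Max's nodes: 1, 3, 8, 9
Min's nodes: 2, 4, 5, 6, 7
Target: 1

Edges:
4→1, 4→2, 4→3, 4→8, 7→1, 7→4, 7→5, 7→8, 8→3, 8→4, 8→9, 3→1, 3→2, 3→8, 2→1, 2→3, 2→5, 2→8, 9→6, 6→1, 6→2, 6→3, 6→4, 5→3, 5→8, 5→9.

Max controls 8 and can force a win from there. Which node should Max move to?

A0 = {1}
A1: add {3} — 3 (Max) has 3→1.
A2: add {8} — 8 (Max) has 8→3.
A3 = A2; e.g. 2 (Min) can still go to 5. Fixed point.
From 8, successor 3 is in the attractor (rank 1); the other successors 4, 9 are not.

3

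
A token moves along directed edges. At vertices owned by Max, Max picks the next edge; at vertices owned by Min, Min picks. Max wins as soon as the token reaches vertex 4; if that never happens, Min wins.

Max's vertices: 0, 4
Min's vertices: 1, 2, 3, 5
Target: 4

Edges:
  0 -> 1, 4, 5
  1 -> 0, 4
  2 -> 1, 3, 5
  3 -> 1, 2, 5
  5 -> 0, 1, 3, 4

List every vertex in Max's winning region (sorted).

0, 1, 4

A0 = {4}
A1: add {0} — 0 (Max) has 0→4.
A2: add {1} — 1 (Min): all of {0, 4} already in.
A3 = A2; e.g. 2 (Min) can still go to 3. Fixed point.
Max's winning region = {0, 1, 4}.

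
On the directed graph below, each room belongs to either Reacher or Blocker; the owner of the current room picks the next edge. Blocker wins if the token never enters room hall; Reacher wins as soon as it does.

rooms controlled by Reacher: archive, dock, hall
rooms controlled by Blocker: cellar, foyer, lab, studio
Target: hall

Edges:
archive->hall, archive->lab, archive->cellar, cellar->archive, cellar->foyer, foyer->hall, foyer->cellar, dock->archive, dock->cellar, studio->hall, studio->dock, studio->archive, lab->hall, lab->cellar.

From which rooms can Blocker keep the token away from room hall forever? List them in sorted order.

A0 = {hall}
A1: add {archive} — archive (Reacher) has archive→hall.
A2: add {dock} — dock (Reacher) has dock→archive.
A3: add {studio} — studio (Blocker): all of {hall, dock, archive} already in.
A4 = A3; e.g. lab (Blocker) can still go to cellar. Fixed point.
Reacher's attractor = {archive, dock, hall, studio}; Blocker avoids the target exactly from the complement.

cellar, foyer, lab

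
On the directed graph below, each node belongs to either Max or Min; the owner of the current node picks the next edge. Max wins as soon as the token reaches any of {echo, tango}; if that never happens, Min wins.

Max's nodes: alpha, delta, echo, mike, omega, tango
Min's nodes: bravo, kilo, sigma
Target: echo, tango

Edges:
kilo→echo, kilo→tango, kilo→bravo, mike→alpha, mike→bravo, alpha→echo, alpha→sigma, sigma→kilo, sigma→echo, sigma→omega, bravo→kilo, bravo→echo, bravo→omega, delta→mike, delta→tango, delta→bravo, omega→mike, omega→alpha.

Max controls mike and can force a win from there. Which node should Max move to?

A0 = {echo, tango}
A1: add {alpha, delta} — alpha (Max) has alpha→echo; delta (Max) has delta→tango.
A2: add {mike, omega} — mike (Max) has mike→alpha; omega (Max) has omega→alpha.
A3 = A2; e.g. kilo (Min) can still go to bravo. Fixed point.
From mike, successor alpha is in the attractor (rank 1); the other successor bravo is not.

alpha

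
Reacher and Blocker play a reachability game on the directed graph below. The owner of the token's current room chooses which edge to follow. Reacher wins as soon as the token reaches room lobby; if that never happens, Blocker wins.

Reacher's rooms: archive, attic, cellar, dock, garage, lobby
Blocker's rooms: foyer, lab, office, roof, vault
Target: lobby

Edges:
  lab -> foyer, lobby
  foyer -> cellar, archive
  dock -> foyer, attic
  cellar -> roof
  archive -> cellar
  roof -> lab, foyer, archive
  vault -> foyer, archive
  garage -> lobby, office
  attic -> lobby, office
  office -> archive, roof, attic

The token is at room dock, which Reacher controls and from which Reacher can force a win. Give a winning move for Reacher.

A0 = {lobby}
A1: add {attic, garage} — garage (Reacher) has garage→lobby; attic (Reacher) has attic→lobby.
A2: add {dock} — dock (Reacher) has dock→attic.
A3 = A2; e.g. lab (Blocker) can still go to foyer. Fixed point.
From dock, successor attic is in the attractor (rank 1); the other successor foyer is not.

attic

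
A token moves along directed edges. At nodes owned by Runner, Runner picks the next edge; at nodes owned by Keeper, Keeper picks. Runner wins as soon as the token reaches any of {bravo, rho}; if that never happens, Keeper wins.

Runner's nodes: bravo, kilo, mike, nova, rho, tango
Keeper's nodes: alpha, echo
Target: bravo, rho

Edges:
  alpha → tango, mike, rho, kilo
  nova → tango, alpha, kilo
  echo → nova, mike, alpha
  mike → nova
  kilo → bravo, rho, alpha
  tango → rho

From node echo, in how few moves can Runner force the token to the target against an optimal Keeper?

5

A0 = {bravo, rho}
A1: add {kilo, tango} — tango (Runner) has tango→rho; kilo (Runner) has kilo→bravo.
A2: add {nova} — nova (Runner) has nova→tango.
A3: add {mike} — mike (Runner) has mike→nova.
A4: add {alpha} — alpha (Keeper): all of {tango, mike, rho, kilo} already in.
A5: add {echo} — echo (Keeper): all of {nova, mike, alpha} already in.
A5 = all vertices. Fixed point.
echo enters the attractor at level 5, so Runner can force the target in 5 moves from there.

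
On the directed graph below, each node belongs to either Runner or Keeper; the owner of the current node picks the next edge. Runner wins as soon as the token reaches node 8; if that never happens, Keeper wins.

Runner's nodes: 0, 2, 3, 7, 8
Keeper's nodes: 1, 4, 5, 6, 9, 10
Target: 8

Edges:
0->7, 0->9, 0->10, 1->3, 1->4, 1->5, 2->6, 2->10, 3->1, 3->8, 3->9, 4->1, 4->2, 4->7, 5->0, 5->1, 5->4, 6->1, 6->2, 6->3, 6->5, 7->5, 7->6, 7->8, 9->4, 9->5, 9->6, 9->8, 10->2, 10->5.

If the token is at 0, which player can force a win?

A0 = {8}
A1: add {3, 7} — 3 (Runner) has 3→8; 7 (Runner) has 7→8.
A2: add {0} — 0 (Runner) has 0→7.
A3 = A2; e.g. 1 (Keeper) can still go to 4. Fixed point.
0 ∈ A2, so Runner can force the target.

Runner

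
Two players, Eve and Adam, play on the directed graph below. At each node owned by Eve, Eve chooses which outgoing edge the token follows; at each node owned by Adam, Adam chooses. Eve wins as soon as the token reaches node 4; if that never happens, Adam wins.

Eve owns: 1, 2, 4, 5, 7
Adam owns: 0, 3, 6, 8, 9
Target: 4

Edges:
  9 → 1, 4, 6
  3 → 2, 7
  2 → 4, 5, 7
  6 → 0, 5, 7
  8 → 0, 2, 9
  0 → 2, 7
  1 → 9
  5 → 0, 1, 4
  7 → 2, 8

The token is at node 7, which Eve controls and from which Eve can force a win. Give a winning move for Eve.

2

A0 = {4}
A1: add {2, 5} — 2 (Eve) has 2→4; 5 (Eve) has 5→4.
A2: add {7} — 7 (Eve) has 7→2.
A3: add {0, 3} — 0 (Adam): all of {2, 7} already in; 3 (Adam): all of {2, 7} already in.
A4: add {6} — 6 (Adam): all of {0, 5, 7} already in.
A5 = A4; e.g. 1 (Eve) has no edge into A4. Fixed point.
From 7, successor 2 is in the attractor (rank 1); the other successor 8 is not.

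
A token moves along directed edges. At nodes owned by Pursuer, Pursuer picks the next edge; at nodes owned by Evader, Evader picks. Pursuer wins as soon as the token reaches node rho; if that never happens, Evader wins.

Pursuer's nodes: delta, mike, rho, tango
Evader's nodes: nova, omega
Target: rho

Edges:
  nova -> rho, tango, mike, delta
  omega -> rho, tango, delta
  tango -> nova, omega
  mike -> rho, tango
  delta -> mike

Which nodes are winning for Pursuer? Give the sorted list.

delta, mike, rho

A0 = {rho}
A1: add {mike} — mike (Pursuer) has mike→rho.
A2: add {delta} — delta (Pursuer) has delta→mike.
A3 = A2; e.g. nova (Evader) can still go to tango. Fixed point.
Pursuer's winning region = {delta, mike, rho}.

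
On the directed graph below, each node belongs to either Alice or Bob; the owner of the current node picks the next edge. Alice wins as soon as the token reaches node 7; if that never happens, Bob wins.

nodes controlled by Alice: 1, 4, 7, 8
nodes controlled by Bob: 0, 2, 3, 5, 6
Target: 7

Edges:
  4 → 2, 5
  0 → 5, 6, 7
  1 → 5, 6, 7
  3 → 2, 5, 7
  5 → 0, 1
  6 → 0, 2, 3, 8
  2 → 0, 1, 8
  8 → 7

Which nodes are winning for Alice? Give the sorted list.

1, 7, 8

A0 = {7}
A1: add {1, 8} — 1 (Alice) has 1→7; 8 (Alice) has 8→7.
A2 = A1; e.g. 0 (Bob) can still go to 5. Fixed point.
Alice's winning region = {1, 7, 8}.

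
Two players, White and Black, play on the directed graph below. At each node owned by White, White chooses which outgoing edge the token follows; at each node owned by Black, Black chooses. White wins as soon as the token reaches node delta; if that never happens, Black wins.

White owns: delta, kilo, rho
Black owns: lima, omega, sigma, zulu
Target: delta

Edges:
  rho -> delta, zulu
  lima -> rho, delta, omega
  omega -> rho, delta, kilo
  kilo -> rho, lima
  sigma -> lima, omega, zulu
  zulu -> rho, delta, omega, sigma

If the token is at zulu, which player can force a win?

A0 = {delta}
A1: add {rho} — rho (White) has rho→delta.
A2: add {kilo} — kilo (White) has kilo→rho.
A3: add {omega} — omega (Black): all of {rho, delta, kilo} already in.
A4: add {lima} — lima (Black): all of {rho, delta, omega} already in.
A5 = A4; e.g. sigma (Black) can still go to zulu. Fixed point.
zulu never enters the attractor, so Black can avoid the target forever.

Black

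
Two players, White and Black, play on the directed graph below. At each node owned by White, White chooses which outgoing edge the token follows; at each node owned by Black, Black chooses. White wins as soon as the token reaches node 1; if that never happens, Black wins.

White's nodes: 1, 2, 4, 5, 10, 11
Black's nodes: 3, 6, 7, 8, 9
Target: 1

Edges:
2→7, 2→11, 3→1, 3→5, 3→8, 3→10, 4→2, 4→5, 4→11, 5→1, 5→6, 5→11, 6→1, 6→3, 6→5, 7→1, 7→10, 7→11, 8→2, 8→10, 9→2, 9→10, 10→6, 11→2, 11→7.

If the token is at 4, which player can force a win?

White

A0 = {1}
A1: add {5} — 5 (White) has 5→1.
A2: add {4} — 4 (White) has 4→5.
A3 = A2; e.g. 2 (White) has no edge into A2. Fixed point.
4 ∈ A2, so White can force the target.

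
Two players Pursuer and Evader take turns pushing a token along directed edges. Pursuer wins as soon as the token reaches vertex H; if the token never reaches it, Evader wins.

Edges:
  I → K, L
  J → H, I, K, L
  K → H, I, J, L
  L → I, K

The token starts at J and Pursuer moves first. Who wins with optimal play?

Pursuer

Track states (vertex, player-to-move).
A0 = {(H,Pursuer), (H,Evader)}
A1: add {(J,Pursuer), (K,Pursuer)}.
(J,Pursuer) ∈ A1 ⇒ Pursuer forces the target.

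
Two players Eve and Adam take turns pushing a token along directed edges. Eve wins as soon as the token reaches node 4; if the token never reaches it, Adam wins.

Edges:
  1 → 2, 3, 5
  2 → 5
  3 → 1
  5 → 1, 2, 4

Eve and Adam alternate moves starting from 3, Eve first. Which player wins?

Adam

Track states (vertex, player-to-move).
A0 = {(4,Eve), (4,Adam)}
A1: add {(5,Eve)}.
A2: add {(2,Adam)}.
A3: add {(1,Eve)}.
A4: add {(3,Adam)}.
A5 = A4; e.g. (1,Adam) stays out. (3,Eve) never enters ⇒ Adam avoids the target.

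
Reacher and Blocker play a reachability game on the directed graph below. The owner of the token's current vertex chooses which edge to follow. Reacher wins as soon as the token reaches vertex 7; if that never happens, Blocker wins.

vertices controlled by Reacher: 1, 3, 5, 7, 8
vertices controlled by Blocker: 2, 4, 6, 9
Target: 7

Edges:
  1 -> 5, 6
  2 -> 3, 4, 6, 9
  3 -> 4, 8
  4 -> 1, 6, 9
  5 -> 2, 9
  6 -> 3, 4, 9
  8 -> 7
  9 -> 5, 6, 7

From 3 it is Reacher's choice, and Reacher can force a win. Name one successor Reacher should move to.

A0 = {7}
A1: add {8} — 8 (Reacher) has 8→7.
A2: add {3} — 3 (Reacher) has 3→8.
A3 = A2; e.g. 1 (Reacher) has no edge into A2. Fixed point.
From 3, successor 8 is in the attractor (rank 1); the other successor 4 is not.

8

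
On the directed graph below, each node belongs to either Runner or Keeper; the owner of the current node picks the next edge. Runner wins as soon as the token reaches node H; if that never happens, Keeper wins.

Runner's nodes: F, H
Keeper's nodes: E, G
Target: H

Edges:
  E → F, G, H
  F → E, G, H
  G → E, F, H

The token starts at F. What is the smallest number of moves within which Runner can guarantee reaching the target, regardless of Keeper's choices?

A0 = {H}
A1: add {F} — F (Runner) has F→H.
A2 = A1; e.g. E (Keeper) can still go to G. Fixed point.
F enters the attractor at level 1, so Runner can force the target in 1 move from there.

1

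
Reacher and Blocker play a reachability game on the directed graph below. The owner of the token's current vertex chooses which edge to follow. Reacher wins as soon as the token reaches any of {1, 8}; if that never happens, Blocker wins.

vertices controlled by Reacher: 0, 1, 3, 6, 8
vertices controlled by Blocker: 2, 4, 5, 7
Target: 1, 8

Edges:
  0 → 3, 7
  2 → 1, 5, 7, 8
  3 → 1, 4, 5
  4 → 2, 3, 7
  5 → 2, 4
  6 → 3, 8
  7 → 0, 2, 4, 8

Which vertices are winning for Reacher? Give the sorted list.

A0 = {1, 8}
A1: add {3, 6} — 3 (Reacher) has 3→1; 6 (Reacher) has 6→8.
A2: add {0} — 0 (Reacher) has 0→3.
A3 = A2; e.g. 2 (Blocker) can still go to 5. Fixed point.
Reacher's winning region = {0, 1, 3, 6, 8}.

0, 1, 3, 6, 8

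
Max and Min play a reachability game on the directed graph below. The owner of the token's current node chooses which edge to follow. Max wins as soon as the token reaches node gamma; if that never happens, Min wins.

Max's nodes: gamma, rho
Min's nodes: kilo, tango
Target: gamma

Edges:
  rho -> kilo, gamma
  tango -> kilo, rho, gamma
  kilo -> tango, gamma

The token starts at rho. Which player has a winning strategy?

A0 = {gamma}
A1: add {rho} — rho (Max) has rho→gamma.
A2 = A1; e.g. kilo (Min) can still go to tango. Fixed point.
rho ∈ A1, so Max can force the target.

Max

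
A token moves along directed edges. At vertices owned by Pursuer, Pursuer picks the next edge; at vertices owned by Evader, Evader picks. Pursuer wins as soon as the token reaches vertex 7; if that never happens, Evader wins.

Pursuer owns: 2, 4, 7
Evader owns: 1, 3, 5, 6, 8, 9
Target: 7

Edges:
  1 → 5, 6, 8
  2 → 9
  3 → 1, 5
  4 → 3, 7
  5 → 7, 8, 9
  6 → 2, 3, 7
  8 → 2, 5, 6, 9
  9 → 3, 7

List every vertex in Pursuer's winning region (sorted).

A0 = {7}
A1: add {4} — 4 (Pursuer) has 4→7.
A2 = A1; e.g. 1 (Evader) can still go to 5. Fixed point.
Pursuer's winning region = {4, 7}.

4, 7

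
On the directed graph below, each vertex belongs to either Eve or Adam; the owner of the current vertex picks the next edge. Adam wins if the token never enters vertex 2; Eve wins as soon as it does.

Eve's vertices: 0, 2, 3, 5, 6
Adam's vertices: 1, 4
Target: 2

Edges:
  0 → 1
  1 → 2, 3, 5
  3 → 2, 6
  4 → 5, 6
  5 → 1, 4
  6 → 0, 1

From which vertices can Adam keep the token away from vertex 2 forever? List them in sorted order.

0, 1, 4, 5, 6

A0 = {2}
A1: add {3} — 3 (Eve) has 3→2.
A2 = A1; e.g. 0 (Eve) has no edge into A1. Fixed point.
Eve's attractor = {2, 3}; Adam avoids the target exactly from the complement.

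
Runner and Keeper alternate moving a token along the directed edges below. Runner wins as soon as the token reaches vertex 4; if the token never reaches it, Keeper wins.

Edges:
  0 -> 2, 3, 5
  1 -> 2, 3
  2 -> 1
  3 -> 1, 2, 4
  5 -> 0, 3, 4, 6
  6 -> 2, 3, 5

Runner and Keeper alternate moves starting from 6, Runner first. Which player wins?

Track states (vertex, player-to-move).
A0 = {(4,Runner), (4,Keeper)}
A1: add {(3,Runner), (5,Runner)}.
A2 = A1; e.g. (0,Runner) stays out. (6,Runner) never enters ⇒ Keeper avoids the target.

Keeper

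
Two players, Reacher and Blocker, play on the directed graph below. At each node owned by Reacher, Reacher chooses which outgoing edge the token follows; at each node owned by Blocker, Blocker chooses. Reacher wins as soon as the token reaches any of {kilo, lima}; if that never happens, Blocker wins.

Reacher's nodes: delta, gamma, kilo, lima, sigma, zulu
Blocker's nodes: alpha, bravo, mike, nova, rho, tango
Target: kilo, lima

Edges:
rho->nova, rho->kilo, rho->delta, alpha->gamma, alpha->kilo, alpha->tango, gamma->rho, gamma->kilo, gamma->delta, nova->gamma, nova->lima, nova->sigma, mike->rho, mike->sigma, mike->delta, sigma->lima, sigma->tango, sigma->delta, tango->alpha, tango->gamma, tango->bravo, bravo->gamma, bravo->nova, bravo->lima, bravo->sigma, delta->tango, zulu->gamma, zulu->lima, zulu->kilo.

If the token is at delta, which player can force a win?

Blocker

A0 = {kilo, lima}
A1: add {gamma, sigma, zulu} — gamma (Reacher) has gamma→kilo; sigma (Reacher) has sigma→lima; zulu (Reacher) has zulu→lima.
A2: add {nova} — nova (Blocker): all of {gamma, lima, sigma} already in.
A3: add {bravo} — bravo (Blocker): all of {gamma, nova, lima, sigma} already in.
A4 = A3; e.g. rho (Blocker) can still go to delta. Fixed point.
delta never enters the attractor, so Blocker can avoid the target forever.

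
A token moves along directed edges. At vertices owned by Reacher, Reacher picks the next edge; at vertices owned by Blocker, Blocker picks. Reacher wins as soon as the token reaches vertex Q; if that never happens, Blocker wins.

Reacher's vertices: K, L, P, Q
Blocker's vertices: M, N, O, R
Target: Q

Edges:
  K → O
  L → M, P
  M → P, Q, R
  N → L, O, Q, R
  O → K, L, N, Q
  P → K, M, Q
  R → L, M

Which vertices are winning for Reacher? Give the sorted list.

A0 = {Q}
A1: add {P} — P (Reacher) has P→Q.
A2: add {L} — L (Reacher) has L→P.
A3 = A2; e.g. K (Reacher) has no edge into A2. Fixed point.
Reacher's winning region = {L, P, Q}.

L, P, Q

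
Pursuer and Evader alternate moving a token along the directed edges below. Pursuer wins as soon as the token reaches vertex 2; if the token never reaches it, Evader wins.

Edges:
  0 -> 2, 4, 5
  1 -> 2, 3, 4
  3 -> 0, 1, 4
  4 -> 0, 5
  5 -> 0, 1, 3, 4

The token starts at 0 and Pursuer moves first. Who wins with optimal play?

Pursuer

Track states (vertex, player-to-move).
A0 = {(2,Pursuer), (2,Evader)}
A1: add {(0,Pursuer), (1,Pursuer)}.
(0,Pursuer) ∈ A1 ⇒ Pursuer forces the target.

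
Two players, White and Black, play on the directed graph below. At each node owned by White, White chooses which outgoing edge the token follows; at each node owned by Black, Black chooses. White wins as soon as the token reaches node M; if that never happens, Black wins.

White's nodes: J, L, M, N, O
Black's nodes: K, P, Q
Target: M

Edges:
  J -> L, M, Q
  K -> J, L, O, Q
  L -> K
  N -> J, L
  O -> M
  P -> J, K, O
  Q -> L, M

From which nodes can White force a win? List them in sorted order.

J, M, N, O

A0 = {M}
A1: add {J, O} — J (White) has J→M; O (White) has O→M.
A2: add {N} — N (White) has N→J.
A3 = A2; e.g. K (Black) can still go to L. Fixed point.
White's winning region = {J, M, N, O}.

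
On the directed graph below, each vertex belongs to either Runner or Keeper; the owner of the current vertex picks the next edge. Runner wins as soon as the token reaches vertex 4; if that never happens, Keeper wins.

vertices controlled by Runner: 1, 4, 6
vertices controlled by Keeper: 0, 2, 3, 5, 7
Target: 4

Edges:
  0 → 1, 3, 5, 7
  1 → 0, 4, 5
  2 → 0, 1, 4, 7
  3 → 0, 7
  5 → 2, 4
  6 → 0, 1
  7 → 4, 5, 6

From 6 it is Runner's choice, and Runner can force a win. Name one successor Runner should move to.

A0 = {4}
A1: add {1} — 1 (Runner) has 1→4.
A2: add {6} — 6 (Runner) has 6→1.
A3 = A2; e.g. 0 (Keeper) can still go to 3. Fixed point.
From 6, successor 1 is in the attractor (rank 1); the other successor 0 is not.

1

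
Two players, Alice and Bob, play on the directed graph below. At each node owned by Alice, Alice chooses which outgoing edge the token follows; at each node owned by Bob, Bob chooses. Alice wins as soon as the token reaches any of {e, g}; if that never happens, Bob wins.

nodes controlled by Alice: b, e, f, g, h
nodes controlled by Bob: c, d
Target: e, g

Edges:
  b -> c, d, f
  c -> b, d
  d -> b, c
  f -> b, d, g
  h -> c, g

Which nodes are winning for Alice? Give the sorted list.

A0 = {e, g}
A1: add {f, h} — f (Alice) has f→g; h (Alice) has h→g.
A2: add {b} — b (Alice) has b→f.
A3 = A2; e.g. c (Bob) can still go to d. Fixed point.
Alice's winning region = {b, e, f, g, h}.

b, e, f, g, h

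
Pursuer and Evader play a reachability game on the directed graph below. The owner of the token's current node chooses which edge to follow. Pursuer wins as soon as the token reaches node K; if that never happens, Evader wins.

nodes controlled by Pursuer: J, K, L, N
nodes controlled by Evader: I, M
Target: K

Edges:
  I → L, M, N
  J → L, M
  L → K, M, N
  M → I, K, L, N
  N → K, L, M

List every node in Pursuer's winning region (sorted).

A0 = {K}
A1: add {L, N} — L (Pursuer) has L→K; N (Pursuer) has N→K.
A2: add {J} — J (Pursuer) has J→L.
A3 = A2; e.g. I (Evader) can still go to M. Fixed point.
Pursuer's winning region = {J, K, L, N}.

J, K, L, N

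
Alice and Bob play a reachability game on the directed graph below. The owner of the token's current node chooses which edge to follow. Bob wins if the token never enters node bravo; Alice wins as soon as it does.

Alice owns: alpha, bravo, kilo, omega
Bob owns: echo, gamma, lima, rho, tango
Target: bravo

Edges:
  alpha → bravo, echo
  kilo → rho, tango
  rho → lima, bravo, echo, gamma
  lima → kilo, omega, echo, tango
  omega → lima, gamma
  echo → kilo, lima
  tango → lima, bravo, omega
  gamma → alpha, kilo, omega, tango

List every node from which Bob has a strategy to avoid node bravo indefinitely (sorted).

echo, gamma, kilo, lima, omega, rho, tango

A0 = {bravo}
A1: add {alpha} — alpha (Alice) has alpha→bravo.
A2 = A1; e.g. kilo (Alice) has no edge into A1. Fixed point.
Alice's attractor = {alpha, bravo}; Bob avoids the target exactly from the complement.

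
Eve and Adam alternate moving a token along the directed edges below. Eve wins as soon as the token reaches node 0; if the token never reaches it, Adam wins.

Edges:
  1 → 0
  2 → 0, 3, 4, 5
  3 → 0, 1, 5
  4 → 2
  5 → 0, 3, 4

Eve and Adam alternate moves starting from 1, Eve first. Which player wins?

Eve

Track states (vertex, player-to-move).
A0 = {(0,Eve), (0,Adam)}
A1: add {(1,Eve), (1,Adam), (2,Eve), (3,Eve), (5,Eve)}.
(1,Eve) ∈ A1 ⇒ Eve forces the target.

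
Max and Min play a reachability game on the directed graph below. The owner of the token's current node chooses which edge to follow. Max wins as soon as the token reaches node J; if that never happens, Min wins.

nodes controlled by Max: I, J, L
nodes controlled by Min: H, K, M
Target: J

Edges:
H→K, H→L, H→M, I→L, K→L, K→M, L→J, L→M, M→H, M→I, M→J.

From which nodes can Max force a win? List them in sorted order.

A0 = {J}
A1: add {L} — L (Max) has L→J.
A2: add {I} — I (Max) has I→L.
A3 = A2; e.g. H (Min) can still go to K. Fixed point.
Max's winning region = {I, J, L}.

I, J, L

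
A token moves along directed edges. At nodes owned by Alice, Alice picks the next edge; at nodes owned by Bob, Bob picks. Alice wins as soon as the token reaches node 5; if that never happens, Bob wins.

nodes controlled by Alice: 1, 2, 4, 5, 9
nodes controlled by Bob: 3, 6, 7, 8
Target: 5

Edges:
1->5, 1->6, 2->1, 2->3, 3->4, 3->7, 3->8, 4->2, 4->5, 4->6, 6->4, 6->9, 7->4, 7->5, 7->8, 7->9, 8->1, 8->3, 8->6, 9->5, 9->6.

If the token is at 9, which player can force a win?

A0 = {5}
A1: add {1, 4, 9} — 1 (Alice) has 1→5; 4 (Alice) has 4→5; 9 (Alice) has 9→5.
9 ∈ A1, so Alice can force the target.

Alice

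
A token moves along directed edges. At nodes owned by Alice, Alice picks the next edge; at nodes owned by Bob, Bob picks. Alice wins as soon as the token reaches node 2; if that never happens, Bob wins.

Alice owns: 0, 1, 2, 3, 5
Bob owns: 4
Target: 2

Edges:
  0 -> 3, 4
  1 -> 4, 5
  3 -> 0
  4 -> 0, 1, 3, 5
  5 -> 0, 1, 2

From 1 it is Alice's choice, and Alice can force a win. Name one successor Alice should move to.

5

A0 = {2}
A1: add {5} — 5 (Alice) has 5→2.
A2: add {1} — 1 (Alice) has 1→5.
A3 = A2; e.g. 0 (Alice) has no edge into A2. Fixed point.
From 1, successor 5 is in the attractor (rank 1); the other successor 4 is not.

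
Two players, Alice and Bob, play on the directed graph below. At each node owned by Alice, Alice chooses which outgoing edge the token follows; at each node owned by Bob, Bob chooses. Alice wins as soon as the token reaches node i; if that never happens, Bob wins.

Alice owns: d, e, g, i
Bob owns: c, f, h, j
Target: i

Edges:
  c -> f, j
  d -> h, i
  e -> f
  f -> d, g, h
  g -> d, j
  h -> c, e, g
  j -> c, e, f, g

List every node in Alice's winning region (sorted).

d, g, i

A0 = {i}
A1: add {d} — d (Alice) has d→i.
A2: add {g} — g (Alice) has g→d.
A3 = A2; e.g. c (Bob) can still go to f. Fixed point.
Alice's winning region = {d, g, i}.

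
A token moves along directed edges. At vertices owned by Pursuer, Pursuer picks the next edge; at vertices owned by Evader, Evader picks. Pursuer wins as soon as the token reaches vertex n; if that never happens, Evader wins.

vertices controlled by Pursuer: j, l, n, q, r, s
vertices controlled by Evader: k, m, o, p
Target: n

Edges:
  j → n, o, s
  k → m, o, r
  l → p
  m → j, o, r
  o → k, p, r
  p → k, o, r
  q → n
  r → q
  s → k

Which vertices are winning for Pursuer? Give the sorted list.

A0 = {n}
A1: add {j, q} — j (Pursuer) has j→n; q (Pursuer) has q→n.
A2: add {r} — r (Pursuer) has r→q.
A3 = A2; e.g. k (Evader) can still go to m. Fixed point.
Pursuer's winning region = {j, n, q, r}.

j, n, q, r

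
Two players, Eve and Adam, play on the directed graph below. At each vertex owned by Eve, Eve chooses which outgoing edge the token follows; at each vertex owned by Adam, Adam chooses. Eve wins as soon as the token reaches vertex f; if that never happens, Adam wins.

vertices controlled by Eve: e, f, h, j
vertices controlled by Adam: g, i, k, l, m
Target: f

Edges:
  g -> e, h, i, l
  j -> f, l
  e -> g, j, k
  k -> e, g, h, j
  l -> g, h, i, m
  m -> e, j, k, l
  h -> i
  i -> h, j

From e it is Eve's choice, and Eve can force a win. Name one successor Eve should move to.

A0 = {f}
A1: add {j} — j (Eve) has j→f.
A2: add {e} — e (Eve) has e→j.
A3 = A2; e.g. g (Adam) can still go to h. Fixed point.
From e, successor j is in the attractor (rank 1); the other successors g, k are not.

j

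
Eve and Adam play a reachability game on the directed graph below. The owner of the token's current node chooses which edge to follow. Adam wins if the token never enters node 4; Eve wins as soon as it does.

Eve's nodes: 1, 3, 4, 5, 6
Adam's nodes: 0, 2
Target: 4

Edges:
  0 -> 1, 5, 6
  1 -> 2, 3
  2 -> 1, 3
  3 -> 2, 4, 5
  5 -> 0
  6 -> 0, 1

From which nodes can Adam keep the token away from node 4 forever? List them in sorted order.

A0 = {4}
A1: add {3} — 3 (Eve) has 3→4.
A2: add {1} — 1 (Eve) has 1→3.
A3: add {2, 6} — 2 (Adam): all of {1, 3} already in; 6 (Eve) has 6→1.
A4 = A3; e.g. 0 (Adam) can still go to 5. Fixed point.
Eve's attractor = {1, 2, 3, 4, 6}; Adam avoids the target exactly from the complement.

0, 5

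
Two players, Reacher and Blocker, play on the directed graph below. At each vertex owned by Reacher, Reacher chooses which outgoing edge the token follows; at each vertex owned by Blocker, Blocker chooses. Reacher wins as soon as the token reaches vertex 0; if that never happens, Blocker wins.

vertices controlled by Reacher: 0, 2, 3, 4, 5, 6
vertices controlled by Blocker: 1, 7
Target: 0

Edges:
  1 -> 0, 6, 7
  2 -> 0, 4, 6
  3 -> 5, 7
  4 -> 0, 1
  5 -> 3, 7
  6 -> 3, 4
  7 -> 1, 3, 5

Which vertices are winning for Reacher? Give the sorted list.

A0 = {0}
A1: add {2, 4} — 2 (Reacher) has 2→0; 4 (Reacher) has 4→0.
A2: add {6} — 6 (Reacher) has 6→4.
A3 = A2; e.g. 1 (Blocker) can still go to 7. Fixed point.
Reacher's winning region = {0, 2, 4, 6}.

0, 2, 4, 6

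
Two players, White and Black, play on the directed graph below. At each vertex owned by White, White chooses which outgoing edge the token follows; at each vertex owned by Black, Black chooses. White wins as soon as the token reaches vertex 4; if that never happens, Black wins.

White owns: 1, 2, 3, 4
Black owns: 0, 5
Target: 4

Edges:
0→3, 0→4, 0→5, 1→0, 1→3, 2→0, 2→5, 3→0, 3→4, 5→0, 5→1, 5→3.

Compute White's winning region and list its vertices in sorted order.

A0 = {4}
A1: add {3} — 3 (White) has 3→4.
A2: add {1} — 1 (White) has 1→3.
A3 = A2; e.g. 0 (Black) can still go to 5. Fixed point.
White's winning region = {1, 3, 4}.

1, 3, 4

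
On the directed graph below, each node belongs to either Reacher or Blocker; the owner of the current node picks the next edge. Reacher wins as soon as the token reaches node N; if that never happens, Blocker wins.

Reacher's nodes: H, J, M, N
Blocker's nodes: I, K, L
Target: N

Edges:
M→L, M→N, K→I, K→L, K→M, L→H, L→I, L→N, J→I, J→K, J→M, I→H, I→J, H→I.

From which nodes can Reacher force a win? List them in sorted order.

J, M, N

A0 = {N}
A1: add {M} — M (Reacher) has M→N.
A2: add {J} — J (Reacher) has J→M.
A3 = A2; e.g. H (Reacher) has no edge into A2. Fixed point.
Reacher's winning region = {J, M, N}.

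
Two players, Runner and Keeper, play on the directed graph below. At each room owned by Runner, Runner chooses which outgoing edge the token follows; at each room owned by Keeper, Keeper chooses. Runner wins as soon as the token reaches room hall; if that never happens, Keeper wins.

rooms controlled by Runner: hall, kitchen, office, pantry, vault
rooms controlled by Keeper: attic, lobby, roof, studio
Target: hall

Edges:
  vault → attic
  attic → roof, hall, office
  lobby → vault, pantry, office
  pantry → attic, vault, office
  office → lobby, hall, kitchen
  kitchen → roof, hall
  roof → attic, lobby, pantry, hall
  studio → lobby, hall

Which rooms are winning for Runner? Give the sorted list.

A0 = {hall}
A1: add {kitchen, office} — office (Runner) has office→hall; kitchen (Runner) has kitchen→hall.
A2: add {pantry} — pantry (Runner) has pantry→office.
A3 = A2; e.g. attic (Keeper) can still go to roof. Fixed point.
Runner's winning region = {hall, kitchen, office, pantry}.

hall, kitchen, office, pantry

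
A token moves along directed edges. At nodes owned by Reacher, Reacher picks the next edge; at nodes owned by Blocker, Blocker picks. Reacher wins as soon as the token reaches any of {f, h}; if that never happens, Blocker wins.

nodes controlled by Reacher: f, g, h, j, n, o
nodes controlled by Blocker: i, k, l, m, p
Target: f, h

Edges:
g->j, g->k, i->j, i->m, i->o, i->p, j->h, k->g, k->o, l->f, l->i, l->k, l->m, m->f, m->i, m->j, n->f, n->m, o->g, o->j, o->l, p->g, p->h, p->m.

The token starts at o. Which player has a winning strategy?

Reacher

A0 = {f, h}
A1: add {j, n} — j (Reacher) has j→h; n (Reacher) has n→f.
A2: add {g, o} — g (Reacher) has g→j; o (Reacher) has o→j.
o ∈ A2, so Reacher can force the target.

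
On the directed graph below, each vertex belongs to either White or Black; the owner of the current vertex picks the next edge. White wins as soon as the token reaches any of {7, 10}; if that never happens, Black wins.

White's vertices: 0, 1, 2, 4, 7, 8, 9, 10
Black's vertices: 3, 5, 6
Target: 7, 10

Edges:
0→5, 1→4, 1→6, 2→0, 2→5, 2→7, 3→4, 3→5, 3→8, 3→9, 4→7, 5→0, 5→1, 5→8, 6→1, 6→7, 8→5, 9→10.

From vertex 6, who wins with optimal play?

White

A0 = {7, 10}
A1: add {2, 4, 9} — 2 (White) has 2→7; 4 (White) has 4→7; 9 (White) has 9→10.
A2: add {1} — 1 (White) has 1→4.
A3: add {6} — 6 (Black): all of {1, 7} already in.
A4 = A3; e.g. 0 (White) has no edge into A3. Fixed point.
6 ∈ A3, so White can force the target.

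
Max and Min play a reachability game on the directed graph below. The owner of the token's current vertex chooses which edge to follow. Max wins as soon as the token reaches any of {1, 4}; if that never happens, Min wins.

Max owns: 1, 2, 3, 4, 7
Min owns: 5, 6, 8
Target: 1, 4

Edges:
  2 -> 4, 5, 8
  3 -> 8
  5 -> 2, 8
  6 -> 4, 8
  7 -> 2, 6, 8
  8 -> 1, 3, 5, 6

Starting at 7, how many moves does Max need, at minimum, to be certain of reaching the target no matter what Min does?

A0 = {1, 4}
A1: add {2} — 2 (Max) has 2→4.
A2: add {7} — 7 (Max) has 7→2.
A3 = A2; e.g. 3 (Max) has no edge into A2. Fixed point.
7 enters the attractor at level 2, so Max can force the target in 2 moves from there.

2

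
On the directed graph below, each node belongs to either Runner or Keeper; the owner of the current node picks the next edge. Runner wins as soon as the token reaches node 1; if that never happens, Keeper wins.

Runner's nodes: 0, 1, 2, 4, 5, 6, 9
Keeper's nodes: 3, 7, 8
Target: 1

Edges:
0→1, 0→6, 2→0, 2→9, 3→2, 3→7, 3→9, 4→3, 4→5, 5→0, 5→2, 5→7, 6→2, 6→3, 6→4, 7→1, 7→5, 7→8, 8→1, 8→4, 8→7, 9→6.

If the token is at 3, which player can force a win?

A0 = {1}
A1: add {0} — 0 (Runner) has 0→1.
A2: add {2, 5} — 2 (Runner) has 2→0; 5 (Runner) has 5→0.
A3: add {4, 6} — 4 (Runner) has 4→5; 6 (Runner) has 6→2.
A4: add {9} — 9 (Runner) has 9→6.
A5 = A4; e.g. 3 (Keeper) can still go to 7. Fixed point.
3 never enters the attractor, so Keeper can avoid the target forever.

Keeper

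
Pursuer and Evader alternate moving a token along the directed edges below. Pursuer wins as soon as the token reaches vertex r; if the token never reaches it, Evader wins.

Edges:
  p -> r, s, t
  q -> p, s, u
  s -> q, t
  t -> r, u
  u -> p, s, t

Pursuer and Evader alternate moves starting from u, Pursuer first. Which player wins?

Evader

Track states (vertex, player-to-move).
A0 = {(r,Pursuer), (r,Evader)}
A1: add {(p,Pursuer), (t,Pursuer)}.
A2 = A1; e.g. (p,Evader) stays out. (u,Pursuer) never enters ⇒ Evader avoids the target.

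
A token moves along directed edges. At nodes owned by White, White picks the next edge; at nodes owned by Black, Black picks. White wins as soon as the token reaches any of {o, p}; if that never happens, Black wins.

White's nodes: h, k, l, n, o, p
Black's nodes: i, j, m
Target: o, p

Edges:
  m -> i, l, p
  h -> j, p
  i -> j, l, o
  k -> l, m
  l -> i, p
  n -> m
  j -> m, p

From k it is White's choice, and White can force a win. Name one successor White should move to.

l

A0 = {o, p}
A1: add {h, l} — h (White) has h→p; l (White) has l→p.
A2: add {k} — k (White) has k→l.
A3 = A2; e.g. i (Black) can still go to j. Fixed point.
From k, successor l is in the attractor (rank 1); the other successor m is not.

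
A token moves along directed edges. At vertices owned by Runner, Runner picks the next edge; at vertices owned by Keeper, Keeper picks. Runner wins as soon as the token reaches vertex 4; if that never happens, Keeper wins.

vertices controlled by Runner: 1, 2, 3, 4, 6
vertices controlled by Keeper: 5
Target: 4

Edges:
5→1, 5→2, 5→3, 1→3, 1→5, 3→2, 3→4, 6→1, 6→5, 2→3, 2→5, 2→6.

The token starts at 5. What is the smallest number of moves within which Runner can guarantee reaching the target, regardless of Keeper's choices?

A0 = {4}
A1: add {3} — 3 (Runner) has 3→4.
A2: add {1, 2} — 1 (Runner) has 1→3; 2 (Runner) has 2→3.
A3: add {5, 6} — 5 (Keeper): all of {1, 2, 3} already in; 6 (Runner) has 6→1.
A3 = all vertices. Fixed point.
5 enters the attractor at level 3, so Runner can force the target in 3 moves from there.

3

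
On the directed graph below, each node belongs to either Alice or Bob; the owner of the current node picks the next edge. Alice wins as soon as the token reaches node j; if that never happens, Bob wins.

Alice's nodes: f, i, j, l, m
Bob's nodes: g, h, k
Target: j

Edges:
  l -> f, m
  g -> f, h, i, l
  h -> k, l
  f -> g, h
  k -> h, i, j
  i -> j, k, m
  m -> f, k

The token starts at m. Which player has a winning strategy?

Bob

A0 = {j}
A1: add {i} — i (Alice) has i→j.
A2 = A1; e.g. f (Alice) has no edge into A1. Fixed point.
m never enters the attractor, so Bob can avoid the target forever.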